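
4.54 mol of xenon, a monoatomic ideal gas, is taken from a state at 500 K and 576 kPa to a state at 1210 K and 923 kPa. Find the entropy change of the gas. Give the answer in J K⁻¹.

ΔS = nC_p ln(T₂/T₁) − nR ln(P₂/P₁), with C_p = 5R/2 = 20.79 J mol⁻¹ K⁻¹ for a monoatomic ideal gas.
ΔS = 4.54 × [20.79 × ln(1210/500) − 8.314 × ln(923/576)] = 65.6 J/K.

ΔS = 65.6 J/K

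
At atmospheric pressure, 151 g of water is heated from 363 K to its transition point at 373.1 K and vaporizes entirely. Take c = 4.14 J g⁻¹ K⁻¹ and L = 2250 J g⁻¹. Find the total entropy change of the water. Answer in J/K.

ΔS = 928 J/K

Warming step: ΔS₁ = m c ln(T_tr/T_i) = 151 × 4.14 × ln(373.1/363) = 17.16 J/K.
Phase change: ΔS₂ = +mL/T_tr = 151 × 2250 / 373.1 = 910.6 J/K.
ΔS_total = (17.16) + (910.6) = 928 J/K.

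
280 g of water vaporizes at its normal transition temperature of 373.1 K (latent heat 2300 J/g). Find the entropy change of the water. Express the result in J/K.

Heat absorbed by the substance: Q = mL = 280 × 2300 = 644000 J.
At constant T, ΔS = Q_rev/T = 644000 / 373.1 = 1730 J/K.

ΔS = 1730 J/K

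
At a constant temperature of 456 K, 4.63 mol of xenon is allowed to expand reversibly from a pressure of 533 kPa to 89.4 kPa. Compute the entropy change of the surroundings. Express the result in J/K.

ΔS_surr = -68.7 J/K

For an isothermal ideal gas ΔS_gas = nR ln(P₁/P₂) = 4.63 × 8.314 × ln(533/89.4) = 68.7 J/K.
The process is reversible, so ΔS_surr = −ΔS_gas = -68.7 J/K and ΔS_universe = 0.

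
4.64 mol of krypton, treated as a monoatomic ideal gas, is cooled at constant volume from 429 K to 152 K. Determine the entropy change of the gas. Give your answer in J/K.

ΔS = -60 J/K

At constant volume, ΔS = nC_V ln(T₂/T₁) with C_V = 3R/2 = 12.47 J mol⁻¹ K⁻¹.
ΔS = 4.64 × 12.47 × ln(152/429) = -60 J/K.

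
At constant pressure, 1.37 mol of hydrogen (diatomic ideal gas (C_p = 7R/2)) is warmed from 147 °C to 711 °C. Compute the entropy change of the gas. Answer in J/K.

ΔS = 33.9 J/K

In kelvin: T₁ = 420.15 K, T₂ = 984.15 K. At constant pressure, ΔS = nC_p ln(T₂/T₁) with C_p = 7R/2 = 29.1 J mol⁻¹ K⁻¹.
ΔS = 1.37 × 29.1 × ln(984.15/420.15) = 33.9 J/K.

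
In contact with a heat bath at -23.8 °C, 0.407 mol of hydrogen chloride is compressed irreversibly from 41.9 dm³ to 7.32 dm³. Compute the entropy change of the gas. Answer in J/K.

ΔS_gas = -5.9 J/K

Entropy is a state function, so ΔS_gas depends only on the end states.
For an isothermal ideal gas ΔS_gas = nR ln(V₂/V₁) = 0.407 × 8.314 × ln(7.32/41.9) = -5.9 J/K.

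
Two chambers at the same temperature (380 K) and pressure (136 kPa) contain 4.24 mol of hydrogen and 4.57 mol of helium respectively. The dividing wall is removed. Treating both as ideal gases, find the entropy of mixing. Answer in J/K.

ΔS_mix = 50.7 J/K

Mole fractions: x_A = 4.24/8.81 = 0.481, x_B = 0.519.
ΔS_mix = −R(n_A ln x_A + n_B ln x_B) = −8.314 × (4.24 ln 0.481 + 4.57 ln 0.519) = 50.7 J/K.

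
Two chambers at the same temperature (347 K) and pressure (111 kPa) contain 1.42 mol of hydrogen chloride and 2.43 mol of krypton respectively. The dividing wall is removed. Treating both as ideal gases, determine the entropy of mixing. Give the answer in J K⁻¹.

Mole fractions: x_A = 1.42/3.85 = 0.369, x_B = 0.631.
ΔS_mix = −R(n_A ln x_A + n_B ln x_B) = −8.314 × (1.42 ln 0.369 + 2.43 ln 0.631) = 21.1 J/K.

ΔS_mix = 21.1 J/K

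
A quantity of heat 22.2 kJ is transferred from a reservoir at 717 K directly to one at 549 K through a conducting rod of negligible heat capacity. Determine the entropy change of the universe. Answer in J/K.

ΔS_hot = −Q/T_H = −22200/717 = -30.962 J/K and ΔS_cold = +Q/T_C = 22200/549 = 40.437 J/K.
ΔS_total = -30.962 + 40.437 = 9.47 J/K, positive as the second law requires.

ΔS_total = 9.47 J/K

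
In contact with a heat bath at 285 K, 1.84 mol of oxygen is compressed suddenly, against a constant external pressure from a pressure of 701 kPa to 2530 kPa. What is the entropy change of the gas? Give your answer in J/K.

ΔS_gas = -19.6 J/K

Entropy is a state function, so ΔS_gas depends only on the end states.
For an isothermal ideal gas ΔS_gas = nR ln(P₁/P₂) = 1.84 × 8.314 × ln(701/2530) = -19.6 J/K.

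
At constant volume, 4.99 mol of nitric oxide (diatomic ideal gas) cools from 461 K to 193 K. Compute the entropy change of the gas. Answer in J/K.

At constant volume, ΔS = nC_V ln(T₂/T₁) with C_V = 5R/2 = 20.79 J mol⁻¹ K⁻¹.
ΔS = 4.99 × 20.79 × ln(193/461) = -90.3 J/K.

ΔS = -90.3 J/K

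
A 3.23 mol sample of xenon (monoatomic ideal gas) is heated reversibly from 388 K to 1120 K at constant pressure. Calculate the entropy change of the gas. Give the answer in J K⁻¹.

ΔS = 71.2 J/K

At constant pressure, ΔS = nC_p ln(T₂/T₁) with C_p = 5R/2 = 20.79 J mol⁻¹ K⁻¹.
ΔS = 3.23 × 20.79 × ln(1120/388) = 71.2 J/K.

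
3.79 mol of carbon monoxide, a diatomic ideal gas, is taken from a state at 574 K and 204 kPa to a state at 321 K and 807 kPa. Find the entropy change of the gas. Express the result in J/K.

ΔS = nC_p ln(T₂/T₁) − nR ln(P₂/P₁), with C_p = 7R/2 = 29.1 J mol⁻¹ K⁻¹ for a diatomic ideal gas.
ΔS = 3.79 × [29.1 × ln(321/574) − 8.314 × ln(807/204)] = -107 J/K.

ΔS = -107 J/K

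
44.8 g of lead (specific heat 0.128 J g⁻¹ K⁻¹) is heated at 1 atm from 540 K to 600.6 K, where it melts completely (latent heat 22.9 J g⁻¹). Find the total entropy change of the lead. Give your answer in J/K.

Warming step: ΔS₁ = m c ln(T_tr/T_i) = 44.8 × 0.128 × ln(600.6/540) = 0.6099 J/K.
Phase change: ΔS₂ = +mL/T_tr = 44.8 × 22.9 / 600.6 = 1.708 J/K.
ΔS_total = (0.6099) + (1.708) = 2.32 J/K.

ΔS = 2.32 J/K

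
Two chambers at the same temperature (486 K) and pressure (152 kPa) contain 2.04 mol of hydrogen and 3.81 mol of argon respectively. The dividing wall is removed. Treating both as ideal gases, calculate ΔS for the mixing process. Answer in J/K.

ΔS_mix = 31.5 J/K

Mole fractions: x_A = 2.04/5.85 = 0.349, x_B = 0.651.
ΔS_mix = −R(n_A ln x_A + n_B ln x_B) = −8.314 × (2.04 ln 0.349 + 3.81 ln 0.651) = 31.5 J/K.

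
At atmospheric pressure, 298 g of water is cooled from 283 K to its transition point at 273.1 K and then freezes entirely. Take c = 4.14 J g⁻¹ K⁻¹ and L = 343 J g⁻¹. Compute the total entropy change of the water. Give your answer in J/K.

Cooling step: ΔS₁ = m c ln(T_tr/T_i) = 298 × 4.14 × ln(273.1/283) = -43.93 J/K.
Phase change: ΔS₂ = −mL/T_tr = −298 × 343 / 273.1 = -374.3 J/K.
ΔS_total = (-43.93) + (-374.3) = -418 J/K.

ΔS = -418 J/K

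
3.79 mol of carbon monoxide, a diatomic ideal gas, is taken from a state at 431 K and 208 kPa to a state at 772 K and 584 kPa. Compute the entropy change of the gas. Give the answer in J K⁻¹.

ΔS = 31.8 J/K

ΔS = nC_p ln(T₂/T₁) − nR ln(P₂/P₁), with C_p = 7R/2 = 29.1 J mol⁻¹ K⁻¹ for a diatomic ideal gas.
ΔS = 3.79 × [29.1 × ln(772/431) − 8.314 × ln(584/208)] = 31.8 J/K.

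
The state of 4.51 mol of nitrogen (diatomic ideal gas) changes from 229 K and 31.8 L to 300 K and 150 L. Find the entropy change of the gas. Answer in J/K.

Entropy is a state function: ΔS = nC_V ln(T₂/T₁) + nR ln(V₂/V₁), with C_V = 5R/2 = 20.79 J mol⁻¹ K⁻¹ for a diatomic ideal gas.
ΔS = 4.51 × [20.79 × ln(300/229) + 8.314 × ln(150/31.8)] = 83.5 J/K.

ΔS = 83.5 J/K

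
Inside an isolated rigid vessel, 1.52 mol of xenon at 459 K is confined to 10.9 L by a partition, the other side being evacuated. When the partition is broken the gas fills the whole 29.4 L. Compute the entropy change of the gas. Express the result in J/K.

ΔS_gas = 12.5 J/K

For an ideal gas in free expansion Q = 0 and W = 0, so T is unchanged.
Entropy is a state function; using a reversible isothermal path, ΔS_gas = nR ln(V₂/V₁) = 1.52 × 8.314 × ln(29.4/10.9) = 12.5 J/K.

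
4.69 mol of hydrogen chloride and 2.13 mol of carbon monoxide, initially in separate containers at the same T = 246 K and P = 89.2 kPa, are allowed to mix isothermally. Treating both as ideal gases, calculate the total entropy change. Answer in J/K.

ΔS_mix = 35.2 J/K

Mole fractions: x_A = 4.69/6.82 = 0.688, x_B = 0.312.
ΔS_mix = −R(n_A ln x_A + n_B ln x_B) = −8.314 × (4.69 ln 0.688 + 2.13 ln 0.312) = 35.2 J/K.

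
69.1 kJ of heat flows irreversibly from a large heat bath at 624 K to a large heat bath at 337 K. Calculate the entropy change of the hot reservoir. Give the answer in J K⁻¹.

ΔS_hot = -111 J/K

The hot reservoir loses heat Q, so ΔS_hot = −Q/T_H = −69100/624 = -111 J/K.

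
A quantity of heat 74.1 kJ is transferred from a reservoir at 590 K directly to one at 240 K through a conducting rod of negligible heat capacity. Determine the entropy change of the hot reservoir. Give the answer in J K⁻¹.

ΔS_hot = -126 J/K

The hot reservoir loses heat Q, so ΔS_hot = −Q/T_H = −74100/590 = -126 J/K.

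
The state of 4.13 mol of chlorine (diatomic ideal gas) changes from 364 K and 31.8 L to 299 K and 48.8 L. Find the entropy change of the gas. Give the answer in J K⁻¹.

ΔS = -2.18 J/K

Entropy is a state function: ΔS = nC_V ln(T₂/T₁) + nR ln(V₂/V₁), with C_V = 5R/2 = 20.79 J mol⁻¹ K⁻¹ for a diatomic ideal gas.
ΔS = 4.13 × [20.79 × ln(299/364) + 8.314 × ln(48.8/31.8)] = -2.18 J/K.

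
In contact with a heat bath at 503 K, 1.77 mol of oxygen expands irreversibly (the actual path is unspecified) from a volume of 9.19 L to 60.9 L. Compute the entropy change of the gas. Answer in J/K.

Entropy is a state function, so ΔS_gas depends only on the end states.
For an isothermal ideal gas ΔS_gas = nR ln(V₂/V₁) = 1.77 × 8.314 × ln(60.9/9.19) = 27.8 J/K.

ΔS_gas = 27.8 J/K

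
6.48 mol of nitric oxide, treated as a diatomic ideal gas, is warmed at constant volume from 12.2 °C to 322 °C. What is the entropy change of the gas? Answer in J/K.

ΔS = 99 J/K

In kelvin: T₁ = 285.35 K, T₂ = 595.15 K. At constant volume, ΔS = nC_V ln(T₂/T₁) with C_V = 5R/2 = 20.79 J mol⁻¹ K⁻¹.
ΔS = 6.48 × 20.79 × ln(595.15/285.35) = 99 J/K.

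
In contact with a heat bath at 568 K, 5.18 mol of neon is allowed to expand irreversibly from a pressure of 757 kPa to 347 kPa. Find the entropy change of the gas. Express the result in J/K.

ΔS_gas = 33.6 J/K

Entropy is a state function, so ΔS_gas depends only on the end states.
For an isothermal ideal gas ΔS_gas = nR ln(P₁/P₂) = 5.18 × 8.314 × ln(757/347) = 33.6 J/K.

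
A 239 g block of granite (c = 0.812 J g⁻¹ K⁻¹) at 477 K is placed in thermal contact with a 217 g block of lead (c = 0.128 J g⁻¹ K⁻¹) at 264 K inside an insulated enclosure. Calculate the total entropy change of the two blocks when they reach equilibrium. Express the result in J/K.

ΔS_total = 3.67 J/K

Energy balance: T_f = (m₁c₁T₁ + m₂c₂T₂)/(m₁c₁ + m₂c₂) = 450.33 K.
ΔS₁ = m₁c₁ ln(T_f/T₁) = 194.068 × ln(450.33/477) = -11.165 J/K.
ΔS₂ = m₂c₂ ln(T_f/T₂) = 27.776 × ln(450.33/264) = 14.833 J/K.
ΔS_total = -11.165 + 14.833 = 3.67 J/K.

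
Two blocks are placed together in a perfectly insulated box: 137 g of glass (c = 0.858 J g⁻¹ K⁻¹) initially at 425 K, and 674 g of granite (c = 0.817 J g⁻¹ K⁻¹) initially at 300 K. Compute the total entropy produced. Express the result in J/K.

ΔS_total = 6.32 J/K

Energy balance: T_f = (m₁c₁T₁ + m₂c₂T₂)/(m₁c₁ + m₂c₂) = 321.99 K.
ΔS₁ = m₁c₁ ln(T_f/T₁) = 117.546 × ln(321.99/425) = -32.63 J/K.
ΔS₂ = m₂c₂ ln(T_f/T₂) = 550.658 × ln(321.99/300) = 38.95 J/K.
ΔS_total = -32.63 + 38.95 = 6.32 J/K.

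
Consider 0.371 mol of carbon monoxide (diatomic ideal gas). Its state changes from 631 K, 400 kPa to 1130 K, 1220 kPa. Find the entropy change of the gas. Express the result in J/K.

ΔS = nC_p ln(T₂/T₁) − nR ln(P₂/P₁), with C_p = 7R/2 = 29.1 J mol⁻¹ K⁻¹ for a diatomic ideal gas.
ΔS = 0.371 × [29.1 × ln(1130/631) − 8.314 × ln(1220/400)] = 2.85 J/K.

ΔS = 2.85 J/K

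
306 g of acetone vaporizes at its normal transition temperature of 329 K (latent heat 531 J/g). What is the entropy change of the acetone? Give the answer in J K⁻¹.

Heat absorbed by the substance: Q = mL = 306 × 531 = 162486 J.
At constant T, ΔS = Q_rev/T = 162486 / 329 = 494 J/K.

ΔS = 494 J/K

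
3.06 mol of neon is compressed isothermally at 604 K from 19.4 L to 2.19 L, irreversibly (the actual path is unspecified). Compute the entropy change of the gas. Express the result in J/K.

Entropy is a state function, so ΔS_gas depends only on the end states.
For an isothermal ideal gas ΔS_gas = nR ln(V₂/V₁) = 3.06 × 8.314 × ln(2.19/19.4) = -55.5 J/K.

ΔS_gas = -55.5 J/K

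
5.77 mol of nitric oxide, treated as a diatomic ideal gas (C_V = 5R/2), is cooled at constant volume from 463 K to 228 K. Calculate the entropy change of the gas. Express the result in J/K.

At constant volume, ΔS = nC_V ln(T₂/T₁) with C_V = 5R/2 = 20.79 J mol⁻¹ K⁻¹.
ΔS = 5.77 × 20.79 × ln(228/463) = -85 J/K.

ΔS = -85 J/K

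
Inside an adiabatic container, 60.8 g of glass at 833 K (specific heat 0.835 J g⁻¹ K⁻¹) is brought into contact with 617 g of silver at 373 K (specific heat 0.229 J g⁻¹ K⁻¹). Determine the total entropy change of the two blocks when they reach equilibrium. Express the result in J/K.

Energy balance: T_f = (m₁c₁T₁ + m₂c₂T₂)/(m₁c₁ + m₂c₂) = 494.59 K.
ΔS₁ = m₁c₁ ln(T_f/T₁) = 50.768 × ln(494.59/833) = -26.47 J/K.
ΔS₂ = m₂c₂ ln(T_f/T₂) = 141.293 × ln(494.59/373) = 39.87 J/K.
ΔS_total = -26.47 + 39.87 = 13.4 J/K.

ΔS_total = 13.4 J/K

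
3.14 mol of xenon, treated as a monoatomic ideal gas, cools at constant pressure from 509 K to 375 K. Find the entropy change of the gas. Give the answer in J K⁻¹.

At constant pressure, ΔS = nC_p ln(T₂/T₁) with C_p = 5R/2 = 20.79 J mol⁻¹ K⁻¹.
ΔS = 3.14 × 20.79 × ln(375/509) = -19.9 J/K.

ΔS = -19.9 J/K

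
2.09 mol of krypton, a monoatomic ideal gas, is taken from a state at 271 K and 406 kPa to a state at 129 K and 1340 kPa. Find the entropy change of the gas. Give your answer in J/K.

ΔS = -53 J/K

ΔS = nC_p ln(T₂/T₁) − nR ln(P₂/P₁), with C_p = 5R/2 = 20.79 J mol⁻¹ K⁻¹ for a monoatomic ideal gas.
ΔS = 2.09 × [20.79 × ln(129/271) − 8.314 × ln(1340/406)] = -53 J/K.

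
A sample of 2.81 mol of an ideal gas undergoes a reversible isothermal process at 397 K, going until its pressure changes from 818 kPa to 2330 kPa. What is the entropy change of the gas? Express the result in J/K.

ΔS_gas = -24.5 J/K

For an isothermal ideal gas ΔS_gas = nR ln(P₁/P₂) = 2.81 × 8.314 × ln(818/2330) = -24.5 J/K.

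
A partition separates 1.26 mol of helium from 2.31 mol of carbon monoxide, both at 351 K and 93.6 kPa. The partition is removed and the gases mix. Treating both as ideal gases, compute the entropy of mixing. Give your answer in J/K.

Mole fractions: x_A = 1.26/3.57 = 0.353, x_B = 0.647.
ΔS_mix = −R(n_A ln x_A + n_B ln x_B) = −8.314 × (1.26 ln 0.353 + 2.31 ln 0.647) = 19.3 J/K.

ΔS_mix = 19.3 J/K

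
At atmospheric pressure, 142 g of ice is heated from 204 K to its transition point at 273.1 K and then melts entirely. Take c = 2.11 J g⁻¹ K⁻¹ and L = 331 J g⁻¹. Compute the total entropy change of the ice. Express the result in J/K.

ΔS = 260 J/K

Warming step: ΔS₁ = m c ln(T_tr/T_i) = 142 × 2.11 × ln(273.1/204) = 87.4 J/K.
Phase change: ΔS₂ = +mL/T_tr = 142 × 331 / 273.1 = 172.1 J/K.
ΔS_total = (87.4) + (172.1) = 260 J/K.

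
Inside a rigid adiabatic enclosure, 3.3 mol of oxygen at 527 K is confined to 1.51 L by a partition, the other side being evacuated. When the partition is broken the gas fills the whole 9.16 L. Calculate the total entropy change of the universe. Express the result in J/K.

No heat is exchanged and no work is done, so the ideal-gas temperature stays constant.
Entropy is a state function; using a reversible isothermal path, ΔS_gas = nR ln(V₂/V₁) = 3.3 × 8.314 × ln(9.16/1.51) = 49.5 J/K.
The insulated surroundings exchange no heat, so ΔS_surr = 0 and ΔS_universe = ΔS_gas.

ΔS_universe = 49.5 J/K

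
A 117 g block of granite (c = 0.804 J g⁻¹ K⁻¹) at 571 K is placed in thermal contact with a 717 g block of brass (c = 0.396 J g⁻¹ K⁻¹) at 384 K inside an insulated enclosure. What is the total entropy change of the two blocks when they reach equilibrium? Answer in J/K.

ΔS_total = 5.92 J/K

Energy balance: T_f = (m₁c₁T₁ + m₂c₂T₂)/(m₁c₁ + m₂c₂) = 430.54 K.
ΔS₁ = m₁c₁ ln(T_f/T₁) = 94.068 × ln(430.54/571) = -26.56 J/K.
ΔS₂ = m₂c₂ ln(T_f/T₂) = 283.932 × ln(430.54/384) = 32.48 J/K.
ΔS_total = -26.56 + 32.48 = 5.92 J/K.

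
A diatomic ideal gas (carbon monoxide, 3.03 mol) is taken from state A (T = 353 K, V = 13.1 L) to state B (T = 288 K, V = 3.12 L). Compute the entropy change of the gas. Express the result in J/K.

ΔS = -49 J/K

Entropy is a state function: ΔS = nC_V ln(T₂/T₁) + nR ln(V₂/V₁), with C_V = 5R/2 = 20.79 J mol⁻¹ K⁻¹ for a diatomic ideal gas.
ΔS = 3.03 × [20.79 × ln(288/353) + 8.314 × ln(3.12/13.1)] = -49 J/K.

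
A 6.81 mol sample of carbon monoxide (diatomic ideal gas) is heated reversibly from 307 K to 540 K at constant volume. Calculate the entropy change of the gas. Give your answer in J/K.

ΔS = 79.9 J/K

At constant volume, ΔS = nC_V ln(T₂/T₁) with C_V = 5R/2 = 20.79 J mol⁻¹ K⁻¹.
ΔS = 6.81 × 20.79 × ln(540/307) = 79.9 J/K.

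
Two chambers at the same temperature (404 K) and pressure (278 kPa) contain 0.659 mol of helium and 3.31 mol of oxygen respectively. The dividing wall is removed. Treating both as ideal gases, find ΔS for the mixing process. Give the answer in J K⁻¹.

ΔS_mix = 14.8 J/K

Mole fractions: x_A = 0.659/3.97 = 0.166, x_B = 0.834.
ΔS_mix = −R(n_A ln x_A + n_B ln x_B) = −8.314 × (0.659 ln 0.166 + 3.31 ln 0.834) = 14.8 J/K.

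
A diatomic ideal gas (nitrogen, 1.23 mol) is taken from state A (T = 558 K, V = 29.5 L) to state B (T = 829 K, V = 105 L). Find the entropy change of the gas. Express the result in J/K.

ΔS = 23.1 J/K

Entropy is a state function: ΔS = nC_V ln(T₂/T₁) + nR ln(V₂/V₁), with C_V = 5R/2 = 20.79 J mol⁻¹ K⁻¹ for a diatomic ideal gas.
ΔS = 1.23 × [20.79 × ln(829/558) + 8.314 × ln(105/29.5)] = 23.1 J/K.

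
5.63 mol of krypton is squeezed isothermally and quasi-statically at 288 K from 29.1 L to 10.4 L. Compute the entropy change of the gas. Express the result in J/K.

For an isothermal ideal gas ΔS_gas = nR ln(V₂/V₁) = 5.63 × 8.314 × ln(10.4/29.1) = -48.2 J/K.

ΔS_gas = -48.2 J/K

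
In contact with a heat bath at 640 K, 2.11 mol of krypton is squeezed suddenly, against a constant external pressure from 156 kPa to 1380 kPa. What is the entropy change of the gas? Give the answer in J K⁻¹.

ΔS_gas = -38.2 J/K

Entropy is a state function, so ΔS_gas depends only on the end states.
For an isothermal ideal gas ΔS_gas = nR ln(P₁/P₂) = 2.11 × 8.314 × ln(156/1380) = -38.2 J/K.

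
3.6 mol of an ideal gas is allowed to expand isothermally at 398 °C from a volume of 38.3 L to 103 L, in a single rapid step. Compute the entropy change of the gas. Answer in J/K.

ΔS_gas = 29.6 J/K

Entropy is a state function, so ΔS_gas depends only on the end states.
For an isothermal ideal gas ΔS_gas = nR ln(V₂/V₁) = 3.6 × 8.314 × ln(103/38.3) = 29.6 J/K.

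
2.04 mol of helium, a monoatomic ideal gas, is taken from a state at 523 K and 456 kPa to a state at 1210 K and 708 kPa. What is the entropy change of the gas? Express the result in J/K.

ΔS = nC_p ln(T₂/T₁) − nR ln(P₂/P₁), with C_p = 5R/2 = 20.79 J mol⁻¹ K⁻¹ for a monoatomic ideal gas.
ΔS = 2.04 × [20.79 × ln(1210/523) − 8.314 × ln(708/456)] = 28.1 J/K.

ΔS = 28.1 J/K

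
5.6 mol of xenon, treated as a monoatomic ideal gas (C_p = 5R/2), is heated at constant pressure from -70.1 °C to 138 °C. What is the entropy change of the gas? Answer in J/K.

ΔS = 82.1 J/K

In kelvin: T₁ = 203.05 K, T₂ = 411.15 K. At constant pressure, ΔS = nC_p ln(T₂/T₁) with C_p = 5R/2 = 20.79 J mol⁻¹ K⁻¹.
ΔS = 5.6 × 20.79 × ln(411.15/203.05) = 82.1 J/K.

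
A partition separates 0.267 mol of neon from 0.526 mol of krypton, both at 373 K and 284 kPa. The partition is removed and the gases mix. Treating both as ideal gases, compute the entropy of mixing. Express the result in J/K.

Mole fractions: x_A = 0.267/0.793 = 0.337, x_B = 0.663.
ΔS_mix = −R(n_A ln x_A + n_B ln x_B) = −8.314 × (0.267 ln 0.337 + 0.526 ln 0.663) = 4.21 J/K.

ΔS_mix = 4.21 J/K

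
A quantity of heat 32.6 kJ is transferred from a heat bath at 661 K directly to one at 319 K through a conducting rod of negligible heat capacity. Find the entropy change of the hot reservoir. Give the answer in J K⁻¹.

ΔS_hot = -49.3 J/K

The hot reservoir loses heat Q, so ΔS_hot = −Q/T_H = −32600/661 = -49.3 J/K.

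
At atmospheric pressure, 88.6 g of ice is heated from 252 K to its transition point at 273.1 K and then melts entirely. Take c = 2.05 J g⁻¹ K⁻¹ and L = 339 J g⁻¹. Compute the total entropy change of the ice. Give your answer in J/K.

Warming step: ΔS₁ = m c ln(T_tr/T_i) = 88.6 × 2.05 × ln(273.1/252) = 14.6 J/K.
Phase change: ΔS₂ = +mL/T_tr = 88.6 × 339 / 273.1 = 110 J/K.
ΔS_total = (14.6) + (110) = 125 J/K.

ΔS = 125 J/K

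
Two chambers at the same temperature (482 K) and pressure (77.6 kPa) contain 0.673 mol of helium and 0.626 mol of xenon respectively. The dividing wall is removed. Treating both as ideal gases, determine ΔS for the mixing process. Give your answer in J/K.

Mole fractions: x_A = 0.673/1.3 = 0.518, x_B = 0.482.
ΔS_mix = −R(n_A ln x_A + n_B ln x_B) = −8.314 × (0.673 ln 0.518 + 0.626 ln 0.482) = 7.48 J/K.

ΔS_mix = 7.48 J/K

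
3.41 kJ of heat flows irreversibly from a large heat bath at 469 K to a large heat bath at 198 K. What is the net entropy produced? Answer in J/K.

ΔS_hot = −Q/T_H = −3410/469 = -7.271 J/K and ΔS_cold = +Q/T_C = 3410/198 = 17.22 J/K.
ΔS_total = -7.271 + 17.22 = 9.95 J/K, positive as the second law requires.

ΔS_total = 9.95 J/K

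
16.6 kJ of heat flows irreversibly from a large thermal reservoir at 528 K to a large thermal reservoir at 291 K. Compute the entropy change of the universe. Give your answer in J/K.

ΔS_hot = −Q/T_H = −16600/528 = -31.44 J/K and ΔS_cold = +Q/T_C = 16600/291 = 57.04 J/K.
ΔS_total = -31.44 + 57.04 = 25.6 J/K, positive as the second law requires.

ΔS_total = 25.6 J/K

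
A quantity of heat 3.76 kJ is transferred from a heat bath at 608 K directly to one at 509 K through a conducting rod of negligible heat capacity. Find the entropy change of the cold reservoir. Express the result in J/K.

ΔS_cold = 7.39 J/K

The cold reservoir gains heat Q, so ΔS_cold = +Q/T_C = 3760/509 = 7.39 J/K.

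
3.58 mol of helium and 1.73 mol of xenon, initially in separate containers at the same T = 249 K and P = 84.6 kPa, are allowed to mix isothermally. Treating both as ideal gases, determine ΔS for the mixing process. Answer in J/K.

ΔS_mix = 27.9 J/K

Mole fractions: x_A = 3.58/5.31 = 0.674, x_B = 0.326.
ΔS_mix = −R(n_A ln x_A + n_B ln x_B) = −8.314 × (3.58 ln 0.674 + 1.73 ln 0.326) = 27.9 J/K.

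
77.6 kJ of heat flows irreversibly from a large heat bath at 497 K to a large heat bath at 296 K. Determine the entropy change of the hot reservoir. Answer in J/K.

ΔS_hot = -156 J/K

The hot reservoir loses heat Q, so ΔS_hot = −Q/T_H = −77600/497 = -156 J/K.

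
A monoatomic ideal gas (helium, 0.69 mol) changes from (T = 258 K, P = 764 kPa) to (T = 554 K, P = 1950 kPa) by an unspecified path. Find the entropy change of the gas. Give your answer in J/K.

ΔS = 5.58 J/K

ΔS = nC_p ln(T₂/T₁) − nR ln(P₂/P₁), with C_p = 5R/2 = 20.79 J mol⁻¹ K⁻¹ for a monoatomic ideal gas.
ΔS = 0.69 × [20.79 × ln(554/258) − 8.314 × ln(1950/764)] = 5.58 J/K.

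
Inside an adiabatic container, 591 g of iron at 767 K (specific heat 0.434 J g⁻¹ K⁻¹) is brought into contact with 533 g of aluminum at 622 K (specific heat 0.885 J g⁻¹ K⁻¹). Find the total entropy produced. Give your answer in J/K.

Energy balance: T_f = (m₁c₁T₁ + m₂c₂T₂)/(m₁c₁ + m₂c₂) = 673.07 K.
ΔS₁ = m₁c₁ ln(T_f/T₁) = 256.494 × ln(673.07/767) = -33.506 J/K.
ΔS₂ = m₂c₂ ln(T_f/T₂) = 471.705 × ln(673.07/622) = 37.224 J/K.
ΔS_total = -33.506 + 37.224 = 3.72 J/K.

ΔS_total = 3.72 J/K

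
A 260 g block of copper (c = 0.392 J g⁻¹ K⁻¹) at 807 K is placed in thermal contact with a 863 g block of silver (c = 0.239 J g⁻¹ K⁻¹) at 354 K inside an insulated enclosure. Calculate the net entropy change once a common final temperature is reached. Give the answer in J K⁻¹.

ΔS_total = 24.8 J/K

Energy balance: T_f = (m₁c₁T₁ + m₂c₂T₂)/(m₁c₁ + m₂c₂) = 503.82 K.
ΔS₁ = m₁c₁ ln(T_f/T₁) = 101.92 × ln(503.82/807) = -48.02 J/K.
ΔS₂ = m₂c₂ ln(T_f/T₂) = 206.257 × ln(503.82/354) = 72.79 J/K.
ΔS_total = -48.02 + 72.79 = 24.8 J/K.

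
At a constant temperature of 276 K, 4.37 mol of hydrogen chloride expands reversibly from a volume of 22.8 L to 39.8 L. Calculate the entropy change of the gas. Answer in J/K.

For an isothermal ideal gas ΔS_gas = nR ln(V₂/V₁) = 4.37 × 8.314 × ln(39.8/22.8) = 20.2 J/K.

ΔS_gas = 20.2 J/K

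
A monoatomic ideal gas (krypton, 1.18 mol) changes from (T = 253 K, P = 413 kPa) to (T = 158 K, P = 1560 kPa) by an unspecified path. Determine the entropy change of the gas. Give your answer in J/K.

ΔS = nC_p ln(T₂/T₁) − nR ln(P₂/P₁), with C_p = 5R/2 = 20.79 J mol⁻¹ K⁻¹ for a monoatomic ideal gas.
ΔS = 1.18 × [20.79 × ln(158/253) − 8.314 × ln(1560/413)] = -24.6 J/K.

ΔS = -24.6 J/K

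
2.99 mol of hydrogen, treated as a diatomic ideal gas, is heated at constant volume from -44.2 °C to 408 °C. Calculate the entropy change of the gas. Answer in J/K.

ΔS = 67.8 J/K

In kelvin: T₁ = 228.95 K, T₂ = 681.15 K. At constant volume, ΔS = nC_V ln(T₂/T₁) with C_V = 5R/2 = 20.79 J mol⁻¹ K⁻¹.
ΔS = 2.99 × 20.79 × ln(681.15/228.95) = 67.8 J/K.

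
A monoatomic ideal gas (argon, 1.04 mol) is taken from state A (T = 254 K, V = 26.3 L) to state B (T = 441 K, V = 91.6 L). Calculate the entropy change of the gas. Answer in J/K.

Entropy is a state function: ΔS = nC_V ln(T₂/T₁) + nR ln(V₂/V₁), with C_V = 3R/2 = 12.47 J mol⁻¹ K⁻¹ for a monoatomic ideal gas.
ΔS = 1.04 × [12.47 × ln(441/254) + 8.314 × ln(91.6/26.3)] = 17.9 J/K.

ΔS = 17.9 J/K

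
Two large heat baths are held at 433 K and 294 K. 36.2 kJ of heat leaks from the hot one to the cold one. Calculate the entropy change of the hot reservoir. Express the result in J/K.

ΔS_hot = -83.6 J/K

The hot reservoir loses heat Q, so ΔS_hot = −Q/T_H = −36200/433 = -83.6 J/K.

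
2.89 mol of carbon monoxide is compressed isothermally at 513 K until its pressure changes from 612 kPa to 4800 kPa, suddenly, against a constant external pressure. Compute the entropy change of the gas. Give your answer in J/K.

Entropy is a state function, so ΔS_gas depends only on the end states.
For an isothermal ideal gas ΔS_gas = nR ln(P₁/P₂) = 2.89 × 8.314 × ln(612/4800) = -49.5 J/K.

ΔS_gas = -49.5 J/K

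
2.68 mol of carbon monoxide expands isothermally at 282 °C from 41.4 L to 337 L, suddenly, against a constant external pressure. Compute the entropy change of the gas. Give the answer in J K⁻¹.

Entropy is a state function, so ΔS_gas depends only on the end states.
For an isothermal ideal gas ΔS_gas = nR ln(V₂/V₁) = 2.68 × 8.314 × ln(337/41.4) = 46.7 J/K.

ΔS_gas = 46.7 J/K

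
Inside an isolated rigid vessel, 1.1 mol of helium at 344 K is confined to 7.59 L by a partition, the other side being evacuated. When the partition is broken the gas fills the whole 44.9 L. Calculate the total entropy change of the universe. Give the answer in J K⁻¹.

ΔS_universe = 16.3 J/K

For an ideal gas in free expansion Q = 0 and W = 0, so T is unchanged.
Entropy is a state function; using a reversible isothermal path, ΔS_gas = nR ln(V₂/V₁) = 1.1 × 8.314 × ln(44.9/7.59) = 16.3 J/K.
The insulated surroundings exchange no heat, so ΔS_surr = 0 and ΔS_universe = ΔS_gas.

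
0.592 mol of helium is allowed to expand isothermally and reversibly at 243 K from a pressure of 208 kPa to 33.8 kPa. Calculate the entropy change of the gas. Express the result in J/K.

For an isothermal ideal gas ΔS_gas = nR ln(P₁/P₂) = 0.592 × 8.314 × ln(208/33.8) = 8.94 J/K.

ΔS_gas = 8.94 J/K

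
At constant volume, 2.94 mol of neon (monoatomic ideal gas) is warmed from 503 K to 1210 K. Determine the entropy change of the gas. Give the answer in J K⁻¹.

At constant volume, ΔS = nC_V ln(T₂/T₁) with C_V = 3R/2 = 12.47 J mol⁻¹ K⁻¹.
ΔS = 2.94 × 12.47 × ln(1210/503) = 32.2 J/K.

ΔS = 32.2 J/K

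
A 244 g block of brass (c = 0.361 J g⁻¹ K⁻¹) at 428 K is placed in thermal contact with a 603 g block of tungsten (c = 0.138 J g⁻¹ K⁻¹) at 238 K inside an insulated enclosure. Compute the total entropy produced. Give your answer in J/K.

ΔS_total = 7.23 J/K

Energy balance: T_f = (m₁c₁T₁ + m₂c₂T₂)/(m₁c₁ + m₂c₂) = 335.7 K.
ΔS₁ = m₁c₁ ln(T_f/T₁) = 88.084 × ln(335.7/428) = -21.3958 J/K.
ΔS₂ = m₂c₂ ln(T_f/T₂) = 83.214 × ln(335.7/238) = 28.6214 J/K.
ΔS_total = -21.3958 + 28.6214 = 7.23 J/K.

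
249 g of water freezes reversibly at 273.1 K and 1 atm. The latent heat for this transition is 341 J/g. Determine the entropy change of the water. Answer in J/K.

ΔS = -311 J/K

Heat released by the substance: Q = −mL = −249 × 341 = −84909 J.
At constant T, ΔS = Q_rev/T = −84909 / 273.1 = -311 J/K.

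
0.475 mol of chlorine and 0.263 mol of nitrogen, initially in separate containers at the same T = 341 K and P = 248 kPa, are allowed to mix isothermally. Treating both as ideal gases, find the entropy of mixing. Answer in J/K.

Mole fractions: x_A = 0.475/0.738 = 0.644, x_B = 0.356.
ΔS_mix = −R(n_A ln x_A + n_B ln x_B) = −8.314 × (0.475 ln 0.644 + 0.263 ln 0.356) = 4 J/K.

ΔS_mix = 4 J/K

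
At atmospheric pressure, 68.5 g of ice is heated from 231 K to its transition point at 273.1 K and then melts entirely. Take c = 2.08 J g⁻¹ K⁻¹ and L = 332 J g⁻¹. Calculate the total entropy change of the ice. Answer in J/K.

ΔS = 107 J/K

Warming step: ΔS₁ = m c ln(T_tr/T_i) = 68.5 × 2.08 × ln(273.1/231) = 23.85 J/K.
Phase change: ΔS₂ = +mL/T_tr = 68.5 × 332 / 273.1 = 83.27 J/K.
ΔS_total = (23.85) + (83.27) = 107 J/K.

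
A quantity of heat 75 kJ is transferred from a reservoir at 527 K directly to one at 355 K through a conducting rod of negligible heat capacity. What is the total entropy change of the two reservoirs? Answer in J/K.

ΔS_hot = −Q/T_H = −75000/527 = -142.3 J/K and ΔS_cold = +Q/T_C = 75000/355 = 211.3 J/K.
ΔS_total = -142.3 + 211.3 = 69 J/K, positive as the second law requires.

ΔS_total = 69 J/K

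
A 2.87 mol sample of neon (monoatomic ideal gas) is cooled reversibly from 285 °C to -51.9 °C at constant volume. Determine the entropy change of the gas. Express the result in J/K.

In kelvin: T₁ = 558.15 K, T₂ = 221.25 K. At constant volume, ΔS = nC_V ln(T₂/T₁) with C_V = 3R/2 = 12.47 J mol⁻¹ K⁻¹.
ΔS = 2.87 × 12.47 × ln(221.25/558.15) = -33.1 J/K.

ΔS = -33.1 J/K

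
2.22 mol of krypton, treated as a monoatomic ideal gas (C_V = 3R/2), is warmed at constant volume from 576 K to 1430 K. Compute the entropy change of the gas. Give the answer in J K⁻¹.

At constant volume, ΔS = nC_V ln(T₂/T₁) with C_V = 3R/2 = 12.47 J mol⁻¹ K⁻¹.
ΔS = 2.22 × 12.47 × ln(1430/576) = 25.2 J/K.

ΔS = 25.2 J/K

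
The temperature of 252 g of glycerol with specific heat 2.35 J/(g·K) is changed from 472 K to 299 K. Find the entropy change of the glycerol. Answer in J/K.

ΔS = -270 J/K

ΔS = ∫dQ_rev/T = m c ln(T₂/T₁) = 252 × 2.35 × ln(299/472) = -270 J/K.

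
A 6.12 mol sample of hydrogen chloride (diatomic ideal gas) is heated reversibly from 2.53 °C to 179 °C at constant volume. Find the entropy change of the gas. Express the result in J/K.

ΔS = 62.9 J/K

In kelvin: T₁ = 275.68 K, T₂ = 452.15 K. At constant volume, ΔS = nC_V ln(T₂/T₁) with C_V = 5R/2 = 20.79 J mol⁻¹ K⁻¹.
ΔS = 6.12 × 20.79 × ln(452.15/275.68) = 62.9 J/K.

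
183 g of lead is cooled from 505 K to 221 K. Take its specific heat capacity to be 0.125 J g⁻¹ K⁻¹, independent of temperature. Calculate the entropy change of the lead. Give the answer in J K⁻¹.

ΔS = -18.9 J/K

ΔS = ∫dQ_rev/T = m c ln(T₂/T₁) = 183 × 0.125 × ln(221/505) = -18.9 J/K.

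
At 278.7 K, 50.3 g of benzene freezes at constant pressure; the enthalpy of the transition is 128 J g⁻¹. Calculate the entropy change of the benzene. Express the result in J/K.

Heat released by the substance: Q = −mL = −50.3 × 128 = −6438.4 J.
At constant T, ΔS = Q_rev/T = −6438.4 / 278.7 = -23.1 J/K.

ΔS = -23.1 J/K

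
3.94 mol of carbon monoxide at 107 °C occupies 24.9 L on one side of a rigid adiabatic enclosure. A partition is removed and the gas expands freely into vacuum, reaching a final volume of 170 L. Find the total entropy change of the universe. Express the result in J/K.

For an ideal gas in free expansion Q = 0 and W = 0, so T is unchanged.
Entropy is a state function; using a reversible isothermal path, ΔS_gas = nR ln(V₂/V₁) = 3.94 × 8.314 × ln(170/24.9) = 62.9 J/K.
The insulated surroundings exchange no heat, so ΔS_surr = 0 and ΔS_universe = ΔS_gas.

ΔS_universe = 62.9 J/K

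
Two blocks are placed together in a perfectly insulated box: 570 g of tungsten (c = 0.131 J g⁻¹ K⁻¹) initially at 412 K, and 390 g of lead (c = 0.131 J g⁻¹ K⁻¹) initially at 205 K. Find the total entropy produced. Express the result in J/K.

Energy balance: T_f = (m₁c₁T₁ + m₂c₂T₂)/(m₁c₁ + m₂c₂) = 327.91 K.
ΔS₁ = m₁c₁ ln(T_f/T₁) = 74.67 × ln(327.91/412) = -17.05 J/K.
ΔS₂ = m₂c₂ ln(T_f/T₂) = 51.09 × ln(327.91/205) = 24 J/K.
ΔS_total = -17.05 + 24 = 6.95 J/K.

ΔS_total = 6.95 J/K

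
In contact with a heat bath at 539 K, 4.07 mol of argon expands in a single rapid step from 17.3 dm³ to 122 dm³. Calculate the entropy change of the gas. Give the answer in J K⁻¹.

Entropy is a state function, so ΔS_gas depends only on the end states.
For an isothermal ideal gas ΔS_gas = nR ln(V₂/V₁) = 4.07 × 8.314 × ln(122/17.3) = 66.1 J/K.

ΔS_gas = 66.1 J/K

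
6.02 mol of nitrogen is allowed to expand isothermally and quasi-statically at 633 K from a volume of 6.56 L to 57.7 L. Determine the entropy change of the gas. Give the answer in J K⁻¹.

ΔS_gas = 109 J/K

For an isothermal ideal gas ΔS_gas = nR ln(V₂/V₁) = 6.02 × 8.314 × ln(57.7/6.56) = 109 J/K.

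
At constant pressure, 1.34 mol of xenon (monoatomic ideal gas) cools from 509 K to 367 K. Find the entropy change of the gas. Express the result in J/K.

At constant pressure, ΔS = nC_p ln(T₂/T₁) with C_p = 5R/2 = 20.79 J mol⁻¹ K⁻¹.
ΔS = 1.34 × 20.79 × ln(367/509) = -9.11 J/K.

ΔS = -9.11 J/K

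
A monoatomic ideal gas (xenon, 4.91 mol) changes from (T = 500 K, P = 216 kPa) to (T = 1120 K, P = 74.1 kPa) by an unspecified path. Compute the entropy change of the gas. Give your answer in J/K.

ΔS = 126 J/K

ΔS = nC_p ln(T₂/T₁) − nR ln(P₂/P₁), with C_p = 5R/2 = 20.79 J mol⁻¹ K⁻¹ for a monoatomic ideal gas.
ΔS = 4.91 × [20.79 × ln(1120/500) − 8.314 × ln(74.1/216)] = 126 J/K.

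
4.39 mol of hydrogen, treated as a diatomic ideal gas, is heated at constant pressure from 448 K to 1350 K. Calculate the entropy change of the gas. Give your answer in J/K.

At constant pressure, ΔS = nC_p ln(T₂/T₁) with C_p = 7R/2 = 29.1 J mol⁻¹ K⁻¹.
ΔS = 4.39 × 29.1 × ln(1350/448) = 141 J/K.

ΔS = 141 J/K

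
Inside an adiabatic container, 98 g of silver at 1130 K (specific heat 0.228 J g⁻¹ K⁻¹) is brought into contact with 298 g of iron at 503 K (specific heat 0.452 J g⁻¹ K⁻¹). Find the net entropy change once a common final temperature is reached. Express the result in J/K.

ΔS_total = 7.56 J/K

Energy balance: T_f = (m₁c₁T₁ + m₂c₂T₂)/(m₁c₁ + m₂c₂) = 592.21 K.
ΔS₁ = m₁c₁ ln(T_f/T₁) = 22.344 × ln(592.21/1130) = -14.437 J/K.
ΔS₂ = m₂c₂ ln(T_f/T₂) = 134.696 × ln(592.21/503) = 21.992 J/K.
ΔS_total = -14.437 + 21.992 = 7.56 J/K.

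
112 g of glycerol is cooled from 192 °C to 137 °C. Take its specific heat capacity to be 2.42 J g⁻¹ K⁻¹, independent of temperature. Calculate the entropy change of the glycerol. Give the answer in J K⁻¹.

In kelvin: T₁ = 465.15 K, T₂ = 410.15 K. ΔS = ∫dQ_rev/T = m c ln(T₂/T₁) = 112 × 2.42 × ln(410.15/465.15) = -34.1 J/K.

ΔS = -34.1 J/K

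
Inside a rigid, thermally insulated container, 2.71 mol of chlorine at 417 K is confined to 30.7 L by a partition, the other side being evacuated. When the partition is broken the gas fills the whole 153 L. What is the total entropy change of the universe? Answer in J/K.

No heat is exchanged and no work is done, so the ideal-gas temperature stays constant.
Entropy is a state function; using a reversible isothermal path, ΔS_gas = nR ln(V₂/V₁) = 2.71 × 8.314 × ln(153/30.7) = 36.2 J/K.
The insulated surroundings exchange no heat, so ΔS_surr = 0 and ΔS_universe = ΔS_gas.

ΔS_universe = 36.2 J/K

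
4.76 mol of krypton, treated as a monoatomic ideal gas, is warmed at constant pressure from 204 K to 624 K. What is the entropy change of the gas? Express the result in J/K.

At constant pressure, ΔS = nC_p ln(T₂/T₁) with C_p = 5R/2 = 20.79 J mol⁻¹ K⁻¹.
ΔS = 4.76 × 20.79 × ln(624/204) = 111 J/K.

ΔS = 111 J/K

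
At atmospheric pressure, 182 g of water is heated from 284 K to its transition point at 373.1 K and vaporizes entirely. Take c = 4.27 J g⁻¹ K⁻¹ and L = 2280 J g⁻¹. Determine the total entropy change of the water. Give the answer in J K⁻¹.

Warming step: ΔS₁ = m c ln(T_tr/T_i) = 182 × 4.27 × ln(373.1/284) = 212.1 J/K.
Phase change: ΔS₂ = +mL/T_tr = 182 × 2280 / 373.1 = 1112 J/K.
ΔS_total = (212.1) + (1112) = 1320 J/K.

ΔS = 1320 J/K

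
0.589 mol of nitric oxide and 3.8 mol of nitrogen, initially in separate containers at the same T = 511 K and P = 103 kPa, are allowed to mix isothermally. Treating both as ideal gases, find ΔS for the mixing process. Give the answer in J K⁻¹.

ΔS_mix = 14.4 J/K

Mole fractions: x_A = 0.589/4.39 = 0.134, x_B = 0.866.
ΔS_mix = −R(n_A ln x_A + n_B ln x_B) = −8.314 × (0.589 ln 0.134 + 3.8 ln 0.866) = 14.4 J/K.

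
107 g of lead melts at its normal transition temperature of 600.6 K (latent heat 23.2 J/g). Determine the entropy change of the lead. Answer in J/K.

Heat absorbed by the substance: Q = mL = 107 × 23.2 = 2482.4 J.
At constant T, ΔS = Q_rev/T = 2482.4 / 600.6 = 4.13 J/K.

ΔS = 4.13 J/K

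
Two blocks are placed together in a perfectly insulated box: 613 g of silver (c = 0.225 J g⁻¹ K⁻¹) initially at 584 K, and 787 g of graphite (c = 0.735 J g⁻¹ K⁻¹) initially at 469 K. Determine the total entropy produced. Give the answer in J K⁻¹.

Energy balance: T_f = (m₁c₁T₁ + m₂c₂T₂)/(m₁c₁ + m₂c₂) = 491.14 K.
ΔS₁ = m₁c₁ ln(T_f/T₁) = 137.925 × ln(491.14/584) = -23.88 J/K.
ΔS₂ = m₂c₂ ln(T_f/T₂) = 578.445 × ln(491.14/469) = 26.68 J/K.
ΔS_total = -23.88 + 26.68 = 2.8 J/K.

ΔS_total = 2.8 J/K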